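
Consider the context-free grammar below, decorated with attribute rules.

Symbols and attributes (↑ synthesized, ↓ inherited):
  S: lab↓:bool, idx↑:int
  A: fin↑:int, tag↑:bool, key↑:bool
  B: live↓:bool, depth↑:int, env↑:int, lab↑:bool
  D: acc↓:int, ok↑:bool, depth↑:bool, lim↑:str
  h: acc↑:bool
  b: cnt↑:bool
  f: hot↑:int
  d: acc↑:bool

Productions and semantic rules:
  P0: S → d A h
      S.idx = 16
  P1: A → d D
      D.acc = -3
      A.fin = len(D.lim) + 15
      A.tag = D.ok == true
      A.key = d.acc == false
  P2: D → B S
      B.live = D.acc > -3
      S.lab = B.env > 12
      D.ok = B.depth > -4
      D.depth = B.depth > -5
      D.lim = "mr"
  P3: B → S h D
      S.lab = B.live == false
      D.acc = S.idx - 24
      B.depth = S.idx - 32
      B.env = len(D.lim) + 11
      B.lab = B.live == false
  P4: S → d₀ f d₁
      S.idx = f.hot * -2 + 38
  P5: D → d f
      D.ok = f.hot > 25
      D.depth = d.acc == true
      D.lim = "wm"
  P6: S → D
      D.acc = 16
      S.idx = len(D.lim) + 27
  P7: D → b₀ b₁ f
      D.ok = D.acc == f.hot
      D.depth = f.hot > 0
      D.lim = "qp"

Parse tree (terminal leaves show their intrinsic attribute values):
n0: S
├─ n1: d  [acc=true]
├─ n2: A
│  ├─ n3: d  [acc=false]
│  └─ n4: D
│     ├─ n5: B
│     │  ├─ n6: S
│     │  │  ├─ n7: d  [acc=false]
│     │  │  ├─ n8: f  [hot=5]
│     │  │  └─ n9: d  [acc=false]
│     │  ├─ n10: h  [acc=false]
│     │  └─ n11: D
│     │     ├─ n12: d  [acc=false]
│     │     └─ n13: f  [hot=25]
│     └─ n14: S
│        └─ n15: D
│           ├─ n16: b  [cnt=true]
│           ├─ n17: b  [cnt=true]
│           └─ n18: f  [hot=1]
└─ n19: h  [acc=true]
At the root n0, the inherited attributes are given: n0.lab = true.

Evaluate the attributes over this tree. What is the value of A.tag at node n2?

false

1. n0.lab = true  [given at root]
2. n1.acc = true  [terminal]
3. n3.acc = false  [terminal]
4. n4.acc = -3  [-3]
5. n5.live = false  [D.acc > -3]
6. n6.lab = true  [B.live == false]
7. n7.acc = false  [terminal]
8. n8.hot = 5  [terminal]
9. n9.acc = false  [terminal]
10. n6.idx = 28  [f.hot * -2 + 38]
11. n10.acc = false  [terminal]
12. n11.acc = 4  [S.idx - 24]
13. n12.acc = false  [terminal]
14. n13.hot = 25  [terminal]
15. n11.ok = false  [f.hot > 25]
16. n11.depth = false  [d.acc == true]
17. n11.lim = "wm"  ["wm"]
18. n5.depth = -4  [S.idx - 32]
19. n5.env = 13  [len(D.lim) + 11]
20. n5.lab = true  [B.live == false]
21. n14.lab = true  [B.env > 12]
22. n15.acc = 16  [16]
23. n16.cnt = true  [terminal]
24. n17.cnt = true  [terminal]
25. n18.hot = 1  [terminal]
26. n15.ok = false  [D.acc == f.hot]
27. n15.depth = true  [f.hot > 0]
28. n15.lim = "qp"  ["qp"]
29. n14.idx = 29  [len(D.lim) + 27]
30. n4.ok = false  [B.depth > -4]
31. n4.depth = true  [B.depth > -5]
32. n4.lim = "mr"  ["mr"]
33. n2.fin = 17  [len(D.lim) + 15]
34. n2.tag = false  [D.ok == true]
35. n2.key = true  [d.acc == false]
36. n19.acc = true  [terminal]
37. n0.idx = 16  [16]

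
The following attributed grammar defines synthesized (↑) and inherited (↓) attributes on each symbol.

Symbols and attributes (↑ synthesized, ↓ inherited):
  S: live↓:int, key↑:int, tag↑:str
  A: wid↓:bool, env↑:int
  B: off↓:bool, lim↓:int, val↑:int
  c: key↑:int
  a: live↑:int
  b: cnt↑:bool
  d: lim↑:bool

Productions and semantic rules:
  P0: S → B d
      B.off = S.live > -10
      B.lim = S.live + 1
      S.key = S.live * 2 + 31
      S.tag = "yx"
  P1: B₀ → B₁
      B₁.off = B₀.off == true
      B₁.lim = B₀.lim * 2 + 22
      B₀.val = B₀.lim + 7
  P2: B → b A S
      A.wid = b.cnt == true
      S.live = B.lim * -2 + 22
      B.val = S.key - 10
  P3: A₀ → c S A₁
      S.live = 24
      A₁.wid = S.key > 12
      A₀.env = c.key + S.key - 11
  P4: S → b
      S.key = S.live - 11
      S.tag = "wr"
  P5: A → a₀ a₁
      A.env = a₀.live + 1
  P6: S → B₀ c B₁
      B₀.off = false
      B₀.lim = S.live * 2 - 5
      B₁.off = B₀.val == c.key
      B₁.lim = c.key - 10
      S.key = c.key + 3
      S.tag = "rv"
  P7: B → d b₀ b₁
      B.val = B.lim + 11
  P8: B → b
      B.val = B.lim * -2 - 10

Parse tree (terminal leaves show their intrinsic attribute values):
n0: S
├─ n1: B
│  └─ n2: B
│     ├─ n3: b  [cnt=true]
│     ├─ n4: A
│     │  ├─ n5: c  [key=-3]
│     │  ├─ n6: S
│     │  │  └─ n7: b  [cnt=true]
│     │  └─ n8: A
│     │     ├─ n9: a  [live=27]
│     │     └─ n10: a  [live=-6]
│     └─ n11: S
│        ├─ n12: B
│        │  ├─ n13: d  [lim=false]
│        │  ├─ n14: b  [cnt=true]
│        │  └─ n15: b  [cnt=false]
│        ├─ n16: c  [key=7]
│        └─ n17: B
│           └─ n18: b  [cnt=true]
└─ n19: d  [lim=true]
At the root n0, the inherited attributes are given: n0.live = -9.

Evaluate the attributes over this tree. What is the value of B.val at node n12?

26

1. n0.live = -9  [given at root]
2. n1.off = true  [S.live > -10]
3. n1.lim = -8  [S.live + 1]
4. n2.off = true  [B₀.off == true]
5. n2.lim = 6  [B₀.lim * 2 + 22]
6. n3.cnt = true  [terminal]
7. n4.wid = true  [b.cnt == true]
8. n5.key = -3  [terminal]
9. n6.live = 24  [24]
10. n7.cnt = true  [terminal]
11. n6.key = 13  [S.live - 11]
12. n6.tag = "wr"  ["wr"]
13. n8.wid = true  [S.key > 12]
14. n9.live = 27  [terminal]
15. n10.live = -6  [terminal]
16. n8.env = 28  [a₀.live + 1]
17. n4.env = -1  [c.key + S.key - 11]
18. n11.live = 10  [B.lim * -2 + 22]
19. n12.off = false  [false]
20. n12.lim = 15  [S.live * 2 - 5]
21. n13.lim = false  [terminal]
22. n14.cnt = true  [terminal]
23. n15.cnt = false  [terminal]
24. n12.val = 26  [B.lim + 11]
25. n16.key = 7  [terminal]
26. n17.off = false  [B₀.val == c.key]
27. n17.lim = -3  [c.key - 10]
28. n18.cnt = true  [terminal]
29. n17.val = -4  [B.lim * -2 - 10]
30. n11.key = 10  [c.key + 3]
31. n11.tag = "rv"  ["rv"]
32. n2.val = 0  [S.key - 10]
33. n1.val = -1  [B₀.lim + 7]
34. n19.lim = true  [terminal]
35. n0.key = 13  [S.live * 2 + 31]
36. n0.tag = "yx"  ["yx"]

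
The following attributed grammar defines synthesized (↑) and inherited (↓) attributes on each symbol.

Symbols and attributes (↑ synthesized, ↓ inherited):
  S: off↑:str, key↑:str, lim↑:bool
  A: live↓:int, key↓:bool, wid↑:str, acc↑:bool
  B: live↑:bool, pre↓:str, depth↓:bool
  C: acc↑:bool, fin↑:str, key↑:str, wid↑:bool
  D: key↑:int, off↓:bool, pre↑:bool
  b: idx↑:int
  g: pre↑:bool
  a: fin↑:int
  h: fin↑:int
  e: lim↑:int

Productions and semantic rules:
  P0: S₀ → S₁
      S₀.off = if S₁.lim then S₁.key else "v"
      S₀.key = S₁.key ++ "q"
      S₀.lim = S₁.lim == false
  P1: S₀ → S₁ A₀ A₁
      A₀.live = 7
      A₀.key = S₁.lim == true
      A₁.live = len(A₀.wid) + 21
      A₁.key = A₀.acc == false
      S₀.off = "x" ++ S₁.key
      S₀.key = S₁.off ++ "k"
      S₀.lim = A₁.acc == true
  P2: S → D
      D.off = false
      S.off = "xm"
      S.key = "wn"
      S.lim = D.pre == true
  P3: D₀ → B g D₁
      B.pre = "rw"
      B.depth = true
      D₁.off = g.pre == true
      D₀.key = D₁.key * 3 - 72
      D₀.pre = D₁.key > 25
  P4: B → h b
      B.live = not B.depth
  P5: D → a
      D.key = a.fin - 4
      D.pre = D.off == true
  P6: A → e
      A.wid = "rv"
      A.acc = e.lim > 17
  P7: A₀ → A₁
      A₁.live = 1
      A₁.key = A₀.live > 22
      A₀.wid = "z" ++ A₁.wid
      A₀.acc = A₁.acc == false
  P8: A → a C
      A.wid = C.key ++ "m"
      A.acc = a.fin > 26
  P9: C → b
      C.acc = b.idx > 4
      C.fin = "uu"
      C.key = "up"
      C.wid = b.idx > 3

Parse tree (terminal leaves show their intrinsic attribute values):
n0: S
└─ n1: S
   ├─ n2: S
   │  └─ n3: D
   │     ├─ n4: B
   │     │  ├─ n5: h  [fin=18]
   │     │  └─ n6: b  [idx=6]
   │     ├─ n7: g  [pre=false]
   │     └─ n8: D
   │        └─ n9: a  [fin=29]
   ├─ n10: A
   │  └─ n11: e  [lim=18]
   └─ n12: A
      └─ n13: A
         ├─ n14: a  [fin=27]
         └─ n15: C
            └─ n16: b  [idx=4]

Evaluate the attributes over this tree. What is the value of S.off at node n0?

1. n3.off = false  [false]
2. n4.pre = "rw"  ["rw"]
3. n4.depth = true  [true]
4. n5.fin = 18  [terminal]
5. n6.idx = 6  [terminal]
6. n4.live = false  [not B.depth]
7. n7.pre = false  [terminal]
8. n8.off = false  [g.pre == true]
9. n9.fin = 29  [terminal]
10. n8.key = 25  [a.fin - 4]
11. n8.pre = false  [D.off == true]
12. n3.key = 3  [D₁.key * 3 - 72]
13. n3.pre = false  [D₁.key > 25]
14. n2.off = "xm"  ["xm"]
15. n2.key = "wn"  ["wn"]
16. n2.lim = false  [D.pre == true]
17. n10.live = 7  [7]
18. n10.key = false  [S₁.lim == true]
19. n11.lim = 18  [terminal]
20. n10.wid = "rv"  ["rv"]
21. n10.acc = true  [e.lim > 17]
22. n12.live = 23  [len(A₀.wid) + 21]
23. n12.key = false  [A₀.acc == false]
24. n13.live = 1  [1]
25. n13.key = true  [A₀.live > 22]
26. n14.fin = 27  [terminal]
27. n16.idx = 4  [terminal]
28. n15.acc = false  [b.idx > 4]
29. n15.fin = "uu"  ["uu"]
30. n15.key = "up"  ["up"]
31. n15.wid = true  [b.idx > 3]
32. n13.wid = "upm"  [C.key ++ "m"]
33. n13.acc = true  [a.fin > 26]
34. n12.wid = "zupm"  ["z" ++ A₁.wid]
35. n12.acc = false  [A₁.acc == false]
36. n1.off = "xwn"  ["x" ++ S₁.key]
37. n1.key = "xmk"  [S₁.off ++ "k"]
38. n1.lim = false  [A₁.acc == true]
39. n0.off = "v"  [if S₁.lim then S₁.key else "v"]
40. n0.key = "xmkq"  [S₁.key ++ "q"]
41. n0.lim = true  [S₁.lim == false]

"v"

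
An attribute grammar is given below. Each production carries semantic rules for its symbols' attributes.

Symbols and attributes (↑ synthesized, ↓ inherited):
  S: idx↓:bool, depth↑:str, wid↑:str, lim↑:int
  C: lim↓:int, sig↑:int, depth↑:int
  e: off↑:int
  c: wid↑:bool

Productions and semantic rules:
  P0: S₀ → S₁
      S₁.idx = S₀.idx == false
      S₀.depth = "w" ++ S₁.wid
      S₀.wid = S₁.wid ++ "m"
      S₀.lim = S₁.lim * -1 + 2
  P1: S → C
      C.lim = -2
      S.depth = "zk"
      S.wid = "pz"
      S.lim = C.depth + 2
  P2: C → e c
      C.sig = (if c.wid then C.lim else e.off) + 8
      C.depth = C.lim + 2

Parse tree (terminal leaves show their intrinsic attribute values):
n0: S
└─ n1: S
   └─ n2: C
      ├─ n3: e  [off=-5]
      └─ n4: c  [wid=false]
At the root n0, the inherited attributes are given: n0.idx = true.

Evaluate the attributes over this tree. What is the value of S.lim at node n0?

0

1. n0.idx = true  [given at root]
2. n1.idx = false  [S₀.idx == false]
3. n2.lim = -2  [-2]
4. n3.off = -5  [terminal]
5. n4.wid = false  [terminal]
6. n2.sig = 3  [(if c.wid then C.lim else e.off) + 8]
7. n2.depth = 0  [C.lim + 2]
8. n1.depth = "zk"  ["zk"]
9. n1.wid = "pz"  ["pz"]
10. n1.lim = 2  [C.depth + 2]
11. n0.depth = "wpz"  ["w" ++ S₁.wid]
12. n0.wid = "pzm"  [S₁.wid ++ "m"]
13. n0.lim = 0  [S₁.lim * -1 + 2]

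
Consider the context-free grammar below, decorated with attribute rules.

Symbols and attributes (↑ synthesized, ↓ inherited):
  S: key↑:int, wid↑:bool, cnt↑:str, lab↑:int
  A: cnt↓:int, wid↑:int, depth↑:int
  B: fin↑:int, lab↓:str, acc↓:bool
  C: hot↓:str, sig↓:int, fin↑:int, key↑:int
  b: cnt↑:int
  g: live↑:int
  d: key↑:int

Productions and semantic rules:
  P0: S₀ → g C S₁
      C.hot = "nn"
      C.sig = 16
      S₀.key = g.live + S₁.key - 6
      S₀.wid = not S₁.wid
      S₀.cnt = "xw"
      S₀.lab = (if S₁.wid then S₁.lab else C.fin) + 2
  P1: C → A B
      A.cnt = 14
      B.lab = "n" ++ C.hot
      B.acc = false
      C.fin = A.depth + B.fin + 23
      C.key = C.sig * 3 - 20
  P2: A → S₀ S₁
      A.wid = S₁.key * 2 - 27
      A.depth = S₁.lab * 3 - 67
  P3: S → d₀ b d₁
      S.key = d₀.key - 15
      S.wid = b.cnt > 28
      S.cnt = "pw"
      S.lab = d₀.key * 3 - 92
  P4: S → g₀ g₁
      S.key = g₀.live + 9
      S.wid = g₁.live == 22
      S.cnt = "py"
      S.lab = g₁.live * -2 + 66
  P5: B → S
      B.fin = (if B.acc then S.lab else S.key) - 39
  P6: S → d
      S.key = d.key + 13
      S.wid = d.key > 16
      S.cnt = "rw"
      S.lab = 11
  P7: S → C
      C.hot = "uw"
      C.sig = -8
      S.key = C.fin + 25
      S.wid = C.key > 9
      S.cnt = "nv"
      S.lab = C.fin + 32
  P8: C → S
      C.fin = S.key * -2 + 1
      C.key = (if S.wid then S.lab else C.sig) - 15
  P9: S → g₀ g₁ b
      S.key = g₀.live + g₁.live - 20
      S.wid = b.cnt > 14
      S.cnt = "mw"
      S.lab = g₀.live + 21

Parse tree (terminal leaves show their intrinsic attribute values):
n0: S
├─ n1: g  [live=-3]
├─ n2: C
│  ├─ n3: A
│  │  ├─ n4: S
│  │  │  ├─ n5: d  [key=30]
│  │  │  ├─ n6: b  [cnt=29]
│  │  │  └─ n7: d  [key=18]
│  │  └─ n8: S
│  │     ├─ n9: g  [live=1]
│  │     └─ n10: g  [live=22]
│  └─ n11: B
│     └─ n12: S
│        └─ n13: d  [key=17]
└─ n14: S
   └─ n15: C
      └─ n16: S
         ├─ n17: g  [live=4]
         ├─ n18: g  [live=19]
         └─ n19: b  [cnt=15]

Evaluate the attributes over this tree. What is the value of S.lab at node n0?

29

1. n1.live = -3  [terminal]
2. n2.hot = "nn"  ["nn"]
3. n2.sig = 16  [16]
4. n3.cnt = 14  [14]
5. n5.key = 30  [terminal]
6. n6.cnt = 29  [terminal]
7. n7.key = 18  [terminal]
8. n4.key = 15  [d₀.key - 15]
9. n4.wid = true  [b.cnt > 28]
10. n4.cnt = "pw"  ["pw"]
11. n4.lab = -2  [d₀.key * 3 - 92]
12. n9.live = 1  [terminal]
13. n10.live = 22  [terminal]
14. n8.key = 10  [g₀.live + 9]
15. n8.wid = true  [g₁.live == 22]
16. n8.cnt = "py"  ["py"]
17. n8.lab = 22  [g₁.live * -2 + 66]
18. n3.wid = -7  [S₁.key * 2 - 27]
19. n3.depth = -1  [S₁.lab * 3 - 67]
20. n11.lab = "nnn"  ["n" ++ C.hot]
21. n11.acc = false  [false]
22. n13.key = 17  [terminal]
23. n12.key = 30  [d.key + 13]
24. n12.wid = true  [d.key > 16]
25. n12.cnt = "rw"  ["rw"]
26. n12.lab = 11  [11]
27. n11.fin = -9  [(if B.acc then S.lab else S.key) - 39]
28. n2.fin = 13  [A.depth + B.fin + 23]
29. n2.key = 28  [C.sig * 3 - 20]
30. n15.hot = "uw"  ["uw"]
31. n15.sig = -8  [-8]
32. n17.live = 4  [terminal]
33. n18.live = 19  [terminal]
34. n19.cnt = 15  [terminal]
35. n16.key = 3  [g₀.live + g₁.live - 20]
36. n16.wid = true  [b.cnt > 14]
37. n16.cnt = "mw"  ["mw"]
38. n16.lab = 25  [g₀.live + 21]
39. n15.fin = -5  [S.key * -2 + 1]
40. n15.key = 10  [(if S.wid then S.lab else C.sig) - 15]
41. n14.key = 20  [C.fin + 25]
42. n14.wid = true  [C.key > 9]
43. n14.cnt = "nv"  ["nv"]
44. n14.lab = 27  [C.fin + 32]
45. n0.key = 11  [g.live + S₁.key - 6]
46. n0.wid = false  [not S₁.wid]
47. n0.cnt = "xw"  ["xw"]
48. n0.lab = 29  [(if S₁.wid then S₁.lab else C.fin) + 2]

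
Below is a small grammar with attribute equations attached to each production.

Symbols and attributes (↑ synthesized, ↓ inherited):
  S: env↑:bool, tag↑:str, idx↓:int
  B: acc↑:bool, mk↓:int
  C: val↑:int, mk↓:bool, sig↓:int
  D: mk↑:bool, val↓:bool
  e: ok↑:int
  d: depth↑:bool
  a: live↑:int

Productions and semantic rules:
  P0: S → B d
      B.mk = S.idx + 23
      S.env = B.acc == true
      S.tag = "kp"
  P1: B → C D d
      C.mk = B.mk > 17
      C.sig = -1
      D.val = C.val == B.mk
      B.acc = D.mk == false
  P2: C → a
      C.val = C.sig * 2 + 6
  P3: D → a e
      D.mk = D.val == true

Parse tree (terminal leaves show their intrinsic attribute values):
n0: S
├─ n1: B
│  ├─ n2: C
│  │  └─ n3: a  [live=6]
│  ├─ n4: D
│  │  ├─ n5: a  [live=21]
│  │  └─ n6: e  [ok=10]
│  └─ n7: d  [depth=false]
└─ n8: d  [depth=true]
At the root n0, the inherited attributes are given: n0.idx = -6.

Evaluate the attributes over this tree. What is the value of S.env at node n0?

true

1. n0.idx = -6  [given at root]
2. n1.mk = 17  [S.idx + 23]
3. n2.mk = false  [B.mk > 17]
4. n2.sig = -1  [-1]
5. n3.live = 6  [terminal]
6. n2.val = 4  [C.sig * 2 + 6]
7. n4.val = false  [C.val == B.mk]
8. n5.live = 21  [terminal]
9. n6.ok = 10  [terminal]
10. n4.mk = false  [D.val == true]
11. n7.depth = false  [terminal]
12. n1.acc = true  [D.mk == false]
13. n8.depth = true  [terminal]
14. n0.env = true  [B.acc == true]
15. n0.tag = "kp"  ["kp"]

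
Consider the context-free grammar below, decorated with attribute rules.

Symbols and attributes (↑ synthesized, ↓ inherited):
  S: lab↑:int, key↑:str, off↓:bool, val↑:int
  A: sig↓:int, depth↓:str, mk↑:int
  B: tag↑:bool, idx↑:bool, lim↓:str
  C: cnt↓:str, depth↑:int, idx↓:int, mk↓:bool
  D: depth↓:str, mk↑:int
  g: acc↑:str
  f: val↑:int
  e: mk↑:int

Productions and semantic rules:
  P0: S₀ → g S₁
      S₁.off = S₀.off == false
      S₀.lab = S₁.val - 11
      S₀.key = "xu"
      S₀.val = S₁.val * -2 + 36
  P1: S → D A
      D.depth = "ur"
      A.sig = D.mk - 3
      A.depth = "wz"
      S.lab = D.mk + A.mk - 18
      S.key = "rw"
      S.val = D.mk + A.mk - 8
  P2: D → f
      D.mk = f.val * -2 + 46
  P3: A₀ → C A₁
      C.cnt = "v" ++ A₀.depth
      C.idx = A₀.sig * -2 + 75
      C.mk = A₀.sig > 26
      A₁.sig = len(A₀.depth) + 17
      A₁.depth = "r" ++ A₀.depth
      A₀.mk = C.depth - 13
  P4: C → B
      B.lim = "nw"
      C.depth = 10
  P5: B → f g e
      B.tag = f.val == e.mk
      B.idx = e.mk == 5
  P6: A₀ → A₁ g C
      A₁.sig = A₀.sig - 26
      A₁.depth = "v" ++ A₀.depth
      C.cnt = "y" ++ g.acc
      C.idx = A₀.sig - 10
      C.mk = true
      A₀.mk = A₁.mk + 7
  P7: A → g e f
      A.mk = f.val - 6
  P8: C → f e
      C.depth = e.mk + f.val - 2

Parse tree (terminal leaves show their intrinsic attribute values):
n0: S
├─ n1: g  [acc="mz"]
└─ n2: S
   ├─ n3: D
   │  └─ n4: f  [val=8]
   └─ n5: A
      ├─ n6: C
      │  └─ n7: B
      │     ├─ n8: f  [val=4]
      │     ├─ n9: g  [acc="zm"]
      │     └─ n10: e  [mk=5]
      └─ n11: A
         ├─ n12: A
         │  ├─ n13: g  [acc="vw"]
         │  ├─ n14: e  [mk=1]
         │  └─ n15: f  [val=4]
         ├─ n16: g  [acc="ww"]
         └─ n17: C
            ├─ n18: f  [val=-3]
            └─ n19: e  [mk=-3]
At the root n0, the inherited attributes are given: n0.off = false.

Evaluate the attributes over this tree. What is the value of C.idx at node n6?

1. n0.off = false  [given at root]
2. n1.acc = "mz"  [terminal]
3. n2.off = true  [S₀.off == false]
4. n3.depth = "ur"  ["ur"]
5. n4.val = 8  [terminal]
6. n3.mk = 30  [f.val * -2 + 46]
7. n5.sig = 27  [D.mk - 3]
8. n5.depth = "wz"  ["wz"]
9. n6.cnt = "vwz"  ["v" ++ A₀.depth]
10. n6.idx = 21  [A₀.sig * -2 + 75]
11. n6.mk = true  [A₀.sig > 26]
12. n7.lim = "nw"  ["nw"]
13. n8.val = 4  [terminal]
14. n9.acc = "zm"  [terminal]
15. n10.mk = 5  [terminal]
16. n7.tag = false  [f.val == e.mk]
17. n7.idx = true  [e.mk == 5]
18. n6.depth = 10  [10]
19. n11.sig = 19  [len(A₀.depth) + 17]
20. n11.depth = "rwz"  ["r" ++ A₀.depth]
21. n12.sig = -7  [A₀.sig - 26]
22. n12.depth = "vrwz"  ["v" ++ A₀.depth]
23. n13.acc = "vw"  [terminal]
24. n14.mk = 1  [terminal]
25. n15.val = 4  [terminal]
26. n12.mk = -2  [f.val - 6]
27. n16.acc = "ww"  [terminal]
28. n17.cnt = "yww"  ["y" ++ g.acc]
29. n17.idx = 9  [A₀.sig - 10]
30. n17.mk = true  [true]
31. n18.val = -3  [terminal]
32. n19.mk = -3  [terminal]
33. n17.depth = -8  [e.mk + f.val - 2]
34. n11.mk = 5  [A₁.mk + 7]
35. n5.mk = -3  [C.depth - 13]
36. n2.lab = 9  [D.mk + A.mk - 18]
37. n2.key = "rw"  ["rw"]
38. n2.val = 19  [D.mk + A.mk - 8]
39. n0.lab = 8  [S₁.val - 11]
40. n0.key = "xu"  ["xu"]
41. n0.val = -2  [S₁.val * -2 + 36]

21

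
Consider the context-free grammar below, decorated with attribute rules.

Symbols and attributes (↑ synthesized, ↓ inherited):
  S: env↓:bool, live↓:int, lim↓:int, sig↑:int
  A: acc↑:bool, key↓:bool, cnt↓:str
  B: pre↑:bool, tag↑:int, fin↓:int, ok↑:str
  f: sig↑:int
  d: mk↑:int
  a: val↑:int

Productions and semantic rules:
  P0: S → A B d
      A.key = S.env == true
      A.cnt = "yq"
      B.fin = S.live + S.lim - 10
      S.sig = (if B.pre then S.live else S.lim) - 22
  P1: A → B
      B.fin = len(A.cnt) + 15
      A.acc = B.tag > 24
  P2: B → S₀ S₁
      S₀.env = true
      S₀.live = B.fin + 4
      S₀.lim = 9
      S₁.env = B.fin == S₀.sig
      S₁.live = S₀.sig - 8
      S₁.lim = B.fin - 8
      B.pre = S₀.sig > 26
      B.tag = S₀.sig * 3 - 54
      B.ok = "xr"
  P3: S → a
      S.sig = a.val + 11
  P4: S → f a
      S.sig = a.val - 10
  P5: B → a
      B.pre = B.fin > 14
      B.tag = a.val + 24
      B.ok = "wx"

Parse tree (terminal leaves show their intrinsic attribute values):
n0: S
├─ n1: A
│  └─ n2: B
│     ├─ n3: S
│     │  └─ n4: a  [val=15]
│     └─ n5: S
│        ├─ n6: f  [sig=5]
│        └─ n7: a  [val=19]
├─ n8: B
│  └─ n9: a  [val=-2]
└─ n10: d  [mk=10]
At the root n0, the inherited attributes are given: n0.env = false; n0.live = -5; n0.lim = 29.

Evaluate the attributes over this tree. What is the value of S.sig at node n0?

1. n0.env = false  [given at root]
2. n0.live = -5  [given at root]
3. n0.lim = 29  [given at root]
4. n1.key = false  [S.env == true]
5. n1.cnt = "yq"  ["yq"]
6. n2.fin = 17  [len(A.cnt) + 15]
7. n3.env = true  [true]
8. n3.live = 21  [B.fin + 4]
9. n3.lim = 9  [9]
10. n4.val = 15  [terminal]
11. n3.sig = 26  [a.val + 11]
12. n5.env = false  [B.fin == S₀.sig]
13. n5.live = 18  [S₀.sig - 8]
14. n5.lim = 9  [B.fin - 8]
15. n6.sig = 5  [terminal]
16. n7.val = 19  [terminal]
17. n5.sig = 9  [a.val - 10]
18. n2.pre = false  [S₀.sig > 26]
19. n2.tag = 24  [S₀.sig * 3 - 54]
20. n2.ok = "xr"  ["xr"]
21. n1.acc = false  [B.tag > 24]
22. n8.fin = 14  [S.live + S.lim - 10]
23. n9.val = -2  [terminal]
24. n8.pre = false  [B.fin > 14]
25. n8.tag = 22  [a.val + 24]
26. n8.ok = "wx"  ["wx"]
27. n10.mk = 10  [terminal]
28. n0.sig = 7  [(if B.pre then S.live else S.lim) - 22]

7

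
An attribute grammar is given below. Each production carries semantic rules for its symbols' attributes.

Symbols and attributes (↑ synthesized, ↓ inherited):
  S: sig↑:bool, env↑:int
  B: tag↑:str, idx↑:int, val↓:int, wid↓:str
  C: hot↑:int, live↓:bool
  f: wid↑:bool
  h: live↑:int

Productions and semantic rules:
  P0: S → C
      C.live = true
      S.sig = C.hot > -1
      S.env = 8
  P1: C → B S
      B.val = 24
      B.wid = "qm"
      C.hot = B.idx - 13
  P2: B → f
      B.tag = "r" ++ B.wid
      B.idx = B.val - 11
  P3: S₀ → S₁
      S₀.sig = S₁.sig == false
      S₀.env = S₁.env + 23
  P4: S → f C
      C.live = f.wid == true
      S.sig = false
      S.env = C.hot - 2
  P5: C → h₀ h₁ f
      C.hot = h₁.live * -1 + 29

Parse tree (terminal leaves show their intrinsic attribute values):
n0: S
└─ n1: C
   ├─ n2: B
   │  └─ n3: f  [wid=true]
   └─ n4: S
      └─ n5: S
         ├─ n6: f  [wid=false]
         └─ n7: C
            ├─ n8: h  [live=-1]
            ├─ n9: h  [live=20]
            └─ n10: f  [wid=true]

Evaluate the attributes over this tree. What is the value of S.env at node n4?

1. n1.live = true  [true]
2. n2.val = 24  [24]
3. n2.wid = "qm"  ["qm"]
4. n3.wid = true  [terminal]
5. n2.tag = "rqm"  ["r" ++ B.wid]
6. n2.idx = 13  [B.val - 11]
7. n6.wid = false  [terminal]
8. n7.live = false  [f.wid == true]
9. n8.live = -1  [terminal]
10. n9.live = 20  [terminal]
11. n10.wid = true  [terminal]
12. n7.hot = 9  [h₁.live * -1 + 29]
13. n5.sig = false  [false]
14. n5.env = 7  [C.hot - 2]
15. n4.sig = true  [S₁.sig == false]
16. n4.env = 30  [S₁.env + 23]
17. n1.hot = 0  [B.idx - 13]
18. n0.sig = true  [C.hot > -1]
19. n0.env = 8  [8]

30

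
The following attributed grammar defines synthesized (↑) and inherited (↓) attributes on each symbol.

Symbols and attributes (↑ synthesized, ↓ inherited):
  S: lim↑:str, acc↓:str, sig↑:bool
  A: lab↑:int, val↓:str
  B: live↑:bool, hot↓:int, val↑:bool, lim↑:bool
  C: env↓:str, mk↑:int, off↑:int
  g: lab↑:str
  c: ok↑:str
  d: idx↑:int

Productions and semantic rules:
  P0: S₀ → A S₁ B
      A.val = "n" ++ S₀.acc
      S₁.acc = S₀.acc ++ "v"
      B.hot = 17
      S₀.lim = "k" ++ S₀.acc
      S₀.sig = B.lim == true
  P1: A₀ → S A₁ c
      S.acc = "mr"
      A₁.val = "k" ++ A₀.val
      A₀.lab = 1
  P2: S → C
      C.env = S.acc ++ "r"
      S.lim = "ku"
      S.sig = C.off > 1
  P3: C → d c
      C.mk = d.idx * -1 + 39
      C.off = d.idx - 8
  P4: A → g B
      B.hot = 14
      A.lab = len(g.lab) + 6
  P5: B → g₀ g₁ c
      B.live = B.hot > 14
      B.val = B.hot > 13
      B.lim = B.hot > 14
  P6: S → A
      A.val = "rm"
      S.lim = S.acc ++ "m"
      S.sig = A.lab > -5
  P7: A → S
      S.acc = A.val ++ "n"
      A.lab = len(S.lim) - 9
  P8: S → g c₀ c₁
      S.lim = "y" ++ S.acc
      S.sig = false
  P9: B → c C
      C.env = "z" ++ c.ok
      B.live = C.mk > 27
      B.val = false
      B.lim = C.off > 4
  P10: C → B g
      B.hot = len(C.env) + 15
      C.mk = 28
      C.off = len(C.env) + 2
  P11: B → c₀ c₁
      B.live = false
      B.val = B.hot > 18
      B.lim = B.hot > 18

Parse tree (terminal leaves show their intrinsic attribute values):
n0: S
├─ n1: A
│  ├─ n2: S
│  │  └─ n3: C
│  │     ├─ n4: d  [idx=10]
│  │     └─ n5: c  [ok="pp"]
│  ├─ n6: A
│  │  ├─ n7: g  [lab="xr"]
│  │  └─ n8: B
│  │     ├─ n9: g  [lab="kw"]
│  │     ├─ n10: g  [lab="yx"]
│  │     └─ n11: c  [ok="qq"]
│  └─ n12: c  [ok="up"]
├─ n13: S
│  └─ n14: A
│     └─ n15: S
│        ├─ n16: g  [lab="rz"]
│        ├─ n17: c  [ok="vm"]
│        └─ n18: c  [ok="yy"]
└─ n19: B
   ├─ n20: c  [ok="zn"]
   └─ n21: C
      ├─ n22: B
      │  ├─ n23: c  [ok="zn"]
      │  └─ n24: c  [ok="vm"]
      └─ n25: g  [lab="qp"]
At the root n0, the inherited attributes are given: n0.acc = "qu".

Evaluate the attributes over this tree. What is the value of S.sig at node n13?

false

1. n0.acc = "qu"  [given at root]
2. n1.val = "nqu"  ["n" ++ S₀.acc]
3. n2.acc = "mr"  ["mr"]
4. n3.env = "mrr"  [S.acc ++ "r"]
5. n4.idx = 10  [terminal]
6. n5.ok = "pp"  [terminal]
7. n3.mk = 29  [d.idx * -1 + 39]
8. n3.off = 2  [d.idx - 8]
9. n2.lim = "ku"  ["ku"]
10. n2.sig = true  [C.off > 1]
11. n6.val = "knqu"  ["k" ++ A₀.val]
12. n7.lab = "xr"  [terminal]
13. n8.hot = 14  [14]
14. n9.lab = "kw"  [terminal]
15. n10.lab = "yx"  [terminal]
16. n11.ok = "qq"  [terminal]
17. n8.live = false  [B.hot > 14]
18. n8.val = true  [B.hot > 13]
19. n8.lim = false  [B.hot > 14]
20. n6.lab = 8  [len(g.lab) + 6]
21. n12.ok = "up"  [terminal]
22. n1.lab = 1  [1]
23. n13.acc = "quv"  [S₀.acc ++ "v"]
24. n14.val = "rm"  ["rm"]
25. n15.acc = "rmn"  [A.val ++ "n"]
26. n16.lab = "rz"  [terminal]
27. n17.ok = "vm"  [terminal]
28. n18.ok = "yy"  [terminal]
29. n15.lim = "yrmn"  ["y" ++ S.acc]
30. n15.sig = false  [false]
31. n14.lab = -5  [len(S.lim) - 9]
32. n13.lim = "quvm"  [S.acc ++ "m"]
33. n13.sig = false  [A.lab > -5]
34. n19.hot = 17  [17]
35. n20.ok = "zn"  [terminal]
36. n21.env = "zzn"  ["z" ++ c.ok]
37. n22.hot = 18  [len(C.env) + 15]
38. n23.ok = "zn"  [terminal]
39. n24.ok = "vm"  [terminal]
40. n22.live = false  [false]
41. n22.val = false  [B.hot > 18]
42. n22.lim = false  [B.hot > 18]
43. n25.lab = "qp"  [terminal]
44. n21.mk = 28  [28]
45. n21.off = 5  [len(C.env) + 2]
46. n19.live = true  [C.mk > 27]
47. n19.val = false  [false]
48. n19.lim = true  [C.off > 4]
49. n0.lim = "kqu"  ["k" ++ S₀.acc]
50. n0.sig = true  [B.lim == true]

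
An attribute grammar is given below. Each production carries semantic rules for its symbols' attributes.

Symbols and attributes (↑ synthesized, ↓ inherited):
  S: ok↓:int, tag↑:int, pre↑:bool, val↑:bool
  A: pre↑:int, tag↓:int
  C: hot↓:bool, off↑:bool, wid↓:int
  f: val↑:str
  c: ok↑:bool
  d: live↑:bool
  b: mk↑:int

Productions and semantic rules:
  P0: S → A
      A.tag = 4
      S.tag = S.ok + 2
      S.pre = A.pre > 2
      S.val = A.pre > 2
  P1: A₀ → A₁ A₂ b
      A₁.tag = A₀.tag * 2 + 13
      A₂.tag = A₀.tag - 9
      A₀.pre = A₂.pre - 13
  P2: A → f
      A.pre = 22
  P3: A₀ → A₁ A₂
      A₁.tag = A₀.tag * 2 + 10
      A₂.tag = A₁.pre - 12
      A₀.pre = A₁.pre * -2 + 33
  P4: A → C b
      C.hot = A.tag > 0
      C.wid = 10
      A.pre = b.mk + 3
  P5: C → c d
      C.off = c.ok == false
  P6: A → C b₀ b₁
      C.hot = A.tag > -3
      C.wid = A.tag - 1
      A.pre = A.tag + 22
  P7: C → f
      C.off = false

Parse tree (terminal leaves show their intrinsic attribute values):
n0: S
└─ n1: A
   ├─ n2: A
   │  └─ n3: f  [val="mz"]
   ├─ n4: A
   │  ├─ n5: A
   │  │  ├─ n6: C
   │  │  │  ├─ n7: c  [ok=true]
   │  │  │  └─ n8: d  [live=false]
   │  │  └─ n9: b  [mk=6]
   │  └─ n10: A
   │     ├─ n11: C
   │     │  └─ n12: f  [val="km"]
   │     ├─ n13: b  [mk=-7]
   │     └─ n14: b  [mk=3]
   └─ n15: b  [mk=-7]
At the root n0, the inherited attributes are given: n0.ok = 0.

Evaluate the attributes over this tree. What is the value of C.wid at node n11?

1. n0.ok = 0  [given at root]
2. n1.tag = 4  [4]
3. n2.tag = 21  [A₀.tag * 2 + 13]
4. n3.val = "mz"  [terminal]
5. n2.pre = 22  [22]
6. n4.tag = -5  [A₀.tag - 9]
7. n5.tag = 0  [A₀.tag * 2 + 10]
8. n6.hot = false  [A.tag > 0]
9. n6.wid = 10  [10]
10. n7.ok = true  [terminal]
11. n8.live = false  [terminal]
12. n6.off = false  [c.ok == false]
13. n9.mk = 6  [terminal]
14. n5.pre = 9  [b.mk + 3]
15. n10.tag = -3  [A₁.pre - 12]
16. n11.hot = false  [A.tag > -3]
17. n11.wid = -4  [A.tag - 1]
18. n12.val = "km"  [terminal]
19. n11.off = false  [false]
20. n13.mk = -7  [terminal]
21. n14.mk = 3  [terminal]
22. n10.pre = 19  [A.tag + 22]
23. n4.pre = 15  [A₁.pre * -2 + 33]
24. n15.mk = -7  [terminal]
25. n1.pre = 2  [A₂.pre - 13]
26. n0.tag = 2  [S.ok + 2]
27. n0.pre = false  [A.pre > 2]
28. n0.val = false  [A.pre > 2]

-4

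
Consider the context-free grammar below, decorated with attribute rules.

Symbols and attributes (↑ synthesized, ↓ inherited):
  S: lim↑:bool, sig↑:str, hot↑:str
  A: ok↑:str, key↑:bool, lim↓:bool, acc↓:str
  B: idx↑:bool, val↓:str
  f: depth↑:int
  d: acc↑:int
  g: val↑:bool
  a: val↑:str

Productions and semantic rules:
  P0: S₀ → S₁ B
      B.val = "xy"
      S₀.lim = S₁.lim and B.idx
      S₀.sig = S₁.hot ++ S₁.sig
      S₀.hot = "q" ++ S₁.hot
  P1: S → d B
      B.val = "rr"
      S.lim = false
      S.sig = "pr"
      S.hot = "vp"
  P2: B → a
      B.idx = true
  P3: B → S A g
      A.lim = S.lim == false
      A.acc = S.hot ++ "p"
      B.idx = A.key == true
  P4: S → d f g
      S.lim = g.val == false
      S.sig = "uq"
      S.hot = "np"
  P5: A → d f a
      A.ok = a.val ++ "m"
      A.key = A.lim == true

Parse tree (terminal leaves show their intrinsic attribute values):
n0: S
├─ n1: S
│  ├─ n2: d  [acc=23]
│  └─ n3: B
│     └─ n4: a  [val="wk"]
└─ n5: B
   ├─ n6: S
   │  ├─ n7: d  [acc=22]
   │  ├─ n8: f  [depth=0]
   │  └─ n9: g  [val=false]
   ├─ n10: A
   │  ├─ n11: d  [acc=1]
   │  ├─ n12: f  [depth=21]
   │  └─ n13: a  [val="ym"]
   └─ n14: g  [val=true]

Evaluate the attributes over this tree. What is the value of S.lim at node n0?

false

1. n2.acc = 23  [terminal]
2. n3.val = "rr"  ["rr"]
3. n4.val = "wk"  [terminal]
4. n3.idx = true  [true]
5. n1.lim = false  [false]
6. n1.sig = "pr"  ["pr"]
7. n1.hot = "vp"  ["vp"]
8. n5.val = "xy"  ["xy"]
9. n7.acc = 22  [terminal]
10. n8.depth = 0  [terminal]
11. n9.val = false  [terminal]
12. n6.lim = true  [g.val == false]
13. n6.sig = "uq"  ["uq"]
14. n6.hot = "np"  ["np"]
15. n10.lim = false  [S.lim == false]
16. n10.acc = "npp"  [S.hot ++ "p"]
17. n11.acc = 1  [terminal]
18. n12.depth = 21  [terminal]
19. n13.val = "ym"  [terminal]
20. n10.ok = "ymm"  [a.val ++ "m"]
21. n10.key = false  [A.lim == true]
22. n14.val = true  [terminal]
23. n5.idx = false  [A.key == true]
24. n0.lim = false  [S₁.lim and B.idx]
25. n0.sig = "vppr"  [S₁.hot ++ S₁.sig]
26. n0.hot = "qvp"  ["q" ++ S₁.hot]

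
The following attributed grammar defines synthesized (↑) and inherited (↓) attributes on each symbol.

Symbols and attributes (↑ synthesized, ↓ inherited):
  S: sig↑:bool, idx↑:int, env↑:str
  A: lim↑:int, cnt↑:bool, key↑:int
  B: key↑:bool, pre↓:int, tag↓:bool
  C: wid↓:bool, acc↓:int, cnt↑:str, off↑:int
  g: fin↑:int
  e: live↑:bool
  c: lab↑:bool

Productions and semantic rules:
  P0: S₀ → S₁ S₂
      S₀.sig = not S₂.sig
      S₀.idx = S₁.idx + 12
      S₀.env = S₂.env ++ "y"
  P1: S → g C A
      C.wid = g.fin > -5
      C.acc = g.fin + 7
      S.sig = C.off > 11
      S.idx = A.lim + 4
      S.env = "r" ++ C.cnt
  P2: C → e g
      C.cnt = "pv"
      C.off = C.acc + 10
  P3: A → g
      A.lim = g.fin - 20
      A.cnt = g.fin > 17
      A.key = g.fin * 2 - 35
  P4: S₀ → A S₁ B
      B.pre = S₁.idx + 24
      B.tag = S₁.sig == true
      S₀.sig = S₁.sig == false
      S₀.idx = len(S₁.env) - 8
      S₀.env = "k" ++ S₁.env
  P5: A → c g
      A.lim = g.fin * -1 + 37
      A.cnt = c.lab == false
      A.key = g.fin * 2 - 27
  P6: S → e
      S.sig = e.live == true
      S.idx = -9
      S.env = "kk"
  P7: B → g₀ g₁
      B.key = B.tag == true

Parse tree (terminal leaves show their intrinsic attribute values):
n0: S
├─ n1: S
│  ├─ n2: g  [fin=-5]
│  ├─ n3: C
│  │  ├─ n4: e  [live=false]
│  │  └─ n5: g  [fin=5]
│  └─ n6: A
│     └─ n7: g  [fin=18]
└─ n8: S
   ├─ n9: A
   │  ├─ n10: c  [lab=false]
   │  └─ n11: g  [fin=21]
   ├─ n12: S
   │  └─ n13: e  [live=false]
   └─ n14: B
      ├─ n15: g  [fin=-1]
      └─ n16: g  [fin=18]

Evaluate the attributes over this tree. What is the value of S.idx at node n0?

14

1. n2.fin = -5  [terminal]
2. n3.wid = false  [g.fin > -5]
3. n3.acc = 2  [g.fin + 7]
4. n4.live = false  [terminal]
5. n5.fin = 5  [terminal]
6. n3.cnt = "pv"  ["pv"]
7. n3.off = 12  [C.acc + 10]
8. n7.fin = 18  [terminal]
9. n6.lim = -2  [g.fin - 20]
10. n6.cnt = true  [g.fin > 17]
11. n6.key = 1  [g.fin * 2 - 35]
12. n1.sig = true  [C.off > 11]
13. n1.idx = 2  [A.lim + 4]
14. n1.env = "rpv"  ["r" ++ C.cnt]
15. n10.lab = false  [terminal]
16. n11.fin = 21  [terminal]
17. n9.lim = 16  [g.fin * -1 + 37]
18. n9.cnt = true  [c.lab == false]
19. n9.key = 15  [g.fin * 2 - 27]
20. n13.live = false  [terminal]
21. n12.sig = false  [e.live == true]
22. n12.idx = -9  [-9]
23. n12.env = "kk"  ["kk"]
24. n14.pre = 15  [S₁.idx + 24]
25. n14.tag = false  [S₁.sig == true]
26. n15.fin = -1  [terminal]
27. n16.fin = 18  [terminal]
28. n14.key = false  [B.tag == true]
29. n8.sig = true  [S₁.sig == false]
30. n8.idx = -6  [len(S₁.env) - 8]
31. n8.env = "kkk"  ["k" ++ S₁.env]
32. n0.sig = false  [not S₂.sig]
33. n0.idx = 14  [S₁.idx + 12]
34. n0.env = "kkky"  [S₂.env ++ "y"]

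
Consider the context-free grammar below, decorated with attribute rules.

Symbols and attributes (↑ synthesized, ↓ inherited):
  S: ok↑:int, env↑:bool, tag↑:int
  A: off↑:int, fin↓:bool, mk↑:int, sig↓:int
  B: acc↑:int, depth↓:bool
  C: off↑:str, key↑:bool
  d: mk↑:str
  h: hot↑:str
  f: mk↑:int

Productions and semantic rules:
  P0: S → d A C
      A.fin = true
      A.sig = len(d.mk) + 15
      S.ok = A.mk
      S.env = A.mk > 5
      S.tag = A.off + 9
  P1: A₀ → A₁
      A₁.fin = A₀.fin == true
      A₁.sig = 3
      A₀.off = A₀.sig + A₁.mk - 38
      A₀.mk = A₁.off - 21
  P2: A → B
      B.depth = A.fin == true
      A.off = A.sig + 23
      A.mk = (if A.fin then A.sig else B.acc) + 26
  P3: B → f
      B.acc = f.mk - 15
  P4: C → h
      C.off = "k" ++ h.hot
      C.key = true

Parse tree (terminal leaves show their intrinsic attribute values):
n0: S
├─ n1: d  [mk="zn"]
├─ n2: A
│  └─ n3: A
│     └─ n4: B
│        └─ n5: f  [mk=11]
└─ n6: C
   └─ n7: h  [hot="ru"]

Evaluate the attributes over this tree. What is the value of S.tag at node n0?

1. n1.mk = "zn"  [terminal]
2. n2.fin = true  [true]
3. n2.sig = 17  [len(d.mk) + 15]
4. n3.fin = true  [A₀.fin == true]
5. n3.sig = 3  [3]
6. n4.depth = true  [A.fin == true]
7. n5.mk = 11  [terminal]
8. n4.acc = -4  [f.mk - 15]
9. n3.off = 26  [A.sig + 23]
10. n3.mk = 29  [(if A.fin then A.sig else B.acc) + 26]
11. n2.off = 8  [A₀.sig + A₁.mk - 38]
12. n2.mk = 5  [A₁.off - 21]
13. n7.hot = "ru"  [terminal]
14. n6.off = "kru"  ["k" ++ h.hot]
15. n6.key = true  [true]
16. n0.ok = 5  [A.mk]
17. n0.env = false  [A.mk > 5]
18. n0.tag = 17  [A.off + 9]

17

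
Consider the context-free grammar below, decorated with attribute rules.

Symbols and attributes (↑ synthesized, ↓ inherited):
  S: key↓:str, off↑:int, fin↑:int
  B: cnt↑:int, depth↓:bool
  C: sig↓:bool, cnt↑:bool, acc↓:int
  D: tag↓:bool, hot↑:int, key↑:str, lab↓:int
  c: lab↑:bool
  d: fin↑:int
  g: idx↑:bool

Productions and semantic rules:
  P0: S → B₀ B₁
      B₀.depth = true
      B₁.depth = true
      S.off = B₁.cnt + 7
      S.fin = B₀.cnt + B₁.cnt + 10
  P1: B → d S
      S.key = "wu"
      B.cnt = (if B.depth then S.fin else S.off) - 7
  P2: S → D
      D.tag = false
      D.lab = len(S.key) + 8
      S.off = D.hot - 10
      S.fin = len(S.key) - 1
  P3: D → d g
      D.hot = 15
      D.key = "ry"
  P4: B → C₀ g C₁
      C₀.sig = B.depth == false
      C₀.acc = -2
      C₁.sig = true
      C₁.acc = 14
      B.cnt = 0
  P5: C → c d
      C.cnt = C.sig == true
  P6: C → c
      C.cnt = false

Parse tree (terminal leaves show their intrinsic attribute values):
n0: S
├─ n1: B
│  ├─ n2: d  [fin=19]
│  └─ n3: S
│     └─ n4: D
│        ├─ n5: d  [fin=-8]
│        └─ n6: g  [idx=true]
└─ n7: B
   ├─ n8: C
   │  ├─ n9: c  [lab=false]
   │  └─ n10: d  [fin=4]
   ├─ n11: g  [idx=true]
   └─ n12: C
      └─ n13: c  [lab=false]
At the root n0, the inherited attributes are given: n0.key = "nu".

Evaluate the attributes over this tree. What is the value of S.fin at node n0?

4

1. n0.key = "nu"  [given at root]
2. n1.depth = true  [true]
3. n2.fin = 19  [terminal]
4. n3.key = "wu"  ["wu"]
5. n4.tag = false  [false]
6. n4.lab = 10  [len(S.key) + 8]
7. n5.fin = -8  [terminal]
8. n6.idx = true  [terminal]
9. n4.hot = 15  [15]
10. n4.key = "ry"  ["ry"]
11. n3.off = 5  [D.hot - 10]
12. n3.fin = 1  [len(S.key) - 1]
13. n1.cnt = -6  [(if B.depth then S.fin else S.off) - 7]
14. n7.depth = true  [true]
15. n8.sig = false  [B.depth == false]
16. n8.acc = -2  [-2]
17. n9.lab = false  [terminal]
18. n10.fin = 4  [terminal]
19. n8.cnt = false  [C.sig == true]
20. n11.idx = true  [terminal]
21. n12.sig = true  [true]
22. n12.acc = 14  [14]
23. n13.lab = false  [terminal]
24. n12.cnt = false  [false]
25. n7.cnt = 0  [0]
26. n0.off = 7  [B₁.cnt + 7]
27. n0.fin = 4  [B₀.cnt + B₁.cnt + 10]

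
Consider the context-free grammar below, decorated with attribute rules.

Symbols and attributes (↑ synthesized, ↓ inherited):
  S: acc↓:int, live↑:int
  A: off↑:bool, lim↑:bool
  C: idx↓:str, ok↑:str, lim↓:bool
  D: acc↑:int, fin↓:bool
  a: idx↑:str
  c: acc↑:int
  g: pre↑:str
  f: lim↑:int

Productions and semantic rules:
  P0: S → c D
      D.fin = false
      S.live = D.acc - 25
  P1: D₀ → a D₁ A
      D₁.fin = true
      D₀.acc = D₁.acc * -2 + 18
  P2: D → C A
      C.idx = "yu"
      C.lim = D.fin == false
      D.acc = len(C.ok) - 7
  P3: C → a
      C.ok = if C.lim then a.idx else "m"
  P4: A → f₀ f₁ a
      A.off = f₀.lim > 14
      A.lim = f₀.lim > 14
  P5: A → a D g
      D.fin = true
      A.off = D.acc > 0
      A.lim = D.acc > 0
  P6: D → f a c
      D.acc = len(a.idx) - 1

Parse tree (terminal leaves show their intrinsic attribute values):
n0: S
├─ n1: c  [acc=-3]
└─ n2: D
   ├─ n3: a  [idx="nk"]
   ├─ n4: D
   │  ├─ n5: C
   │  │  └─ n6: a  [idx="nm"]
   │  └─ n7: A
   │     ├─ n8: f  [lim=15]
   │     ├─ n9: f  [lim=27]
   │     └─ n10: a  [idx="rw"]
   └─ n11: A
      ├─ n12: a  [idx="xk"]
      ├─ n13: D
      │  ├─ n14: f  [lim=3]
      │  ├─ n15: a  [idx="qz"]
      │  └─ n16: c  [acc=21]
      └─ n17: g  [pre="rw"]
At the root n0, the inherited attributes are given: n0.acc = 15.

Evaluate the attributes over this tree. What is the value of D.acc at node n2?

1. n0.acc = 15  [given at root]
2. n1.acc = -3  [terminal]
3. n2.fin = false  [false]
4. n3.idx = "nk"  [terminal]
5. n4.fin = true  [true]
6. n5.idx = "yu"  ["yu"]
7. n5.lim = false  [D.fin == false]
8. n6.idx = "nm"  [terminal]
9. n5.ok = "m"  [if C.lim then a.idx else "m"]
10. n8.lim = 15  [terminal]
11. n9.lim = 27  [terminal]
12. n10.idx = "rw"  [terminal]
13. n7.off = true  [f₀.lim > 14]
14. n7.lim = true  [f₀.lim > 14]
15. n4.acc = -6  [len(C.ok) - 7]
16. n12.idx = "xk"  [terminal]
17. n13.fin = true  [true]
18. n14.lim = 3  [terminal]
19. n15.idx = "qz"  [terminal]
20. n16.acc = 21  [terminal]
21. n13.acc = 1  [len(a.idx) - 1]
22. n17.pre = "rw"  [terminal]
23. n11.off = true  [D.acc > 0]
24. n11.lim = true  [D.acc > 0]
25. n2.acc = 30  [D₁.acc * -2 + 18]
26. n0.live = 5  [D.acc - 25]

30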